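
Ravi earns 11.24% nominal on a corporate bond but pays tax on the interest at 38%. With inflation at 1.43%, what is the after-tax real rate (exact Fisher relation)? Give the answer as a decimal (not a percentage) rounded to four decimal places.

After-tax nominal return = 11.24% × (1 − 0.38) = 6.9688%.
1 + r = 1.069688 / 1.01430 = 1.054607
After-tax real rate = 1.054607 − 1 → 0.0546.

0.0546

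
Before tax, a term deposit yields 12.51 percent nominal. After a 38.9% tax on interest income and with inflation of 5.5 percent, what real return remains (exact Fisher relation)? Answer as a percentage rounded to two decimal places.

2.03%

After-tax nominal return = 12.51% × (1 − 0.389) = 7.64361%.
1 + r = 1.0764361 / 1.05500 = 1.020319
After-tax real rate = 1.020319 − 1 → 2.03%.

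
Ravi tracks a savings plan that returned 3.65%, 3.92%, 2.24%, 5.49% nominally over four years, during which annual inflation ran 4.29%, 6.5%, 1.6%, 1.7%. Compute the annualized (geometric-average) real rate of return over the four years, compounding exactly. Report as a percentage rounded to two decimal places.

Compound the nominal returns: 1.0365 × 1.0392 × 1.0224 × 1.0549 = 1.16171762.
Compound inflation: 1.0429 × 1.0650 × 1.0160 × 1.0170 = 1.14764333.
Deflate: 1.16171762 / 1.14764333 = 1.01226365.
Annualized real rate = 1.01226365^(1/4) − 1 = 0.3052% → 0.31%.

0.31%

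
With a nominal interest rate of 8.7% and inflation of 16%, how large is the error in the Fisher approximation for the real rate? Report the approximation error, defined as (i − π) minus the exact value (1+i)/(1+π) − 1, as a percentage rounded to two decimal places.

Approximate: r ≈ 8.700% − 16.000% = -7.3000%
Exact: (1 + 0.0870)/(1 + 0.1600) − 1 = -6.2931%
Error = -7.3000% − (-6.2931%) = -1.0069% → -1.01%.

-1.01%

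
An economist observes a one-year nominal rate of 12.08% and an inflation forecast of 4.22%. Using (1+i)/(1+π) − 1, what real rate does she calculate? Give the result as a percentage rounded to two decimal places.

1 + r = 1.12080 / 1.04220 = 1.075417
r = 1.075417 − 1 = 7.5417%, i.e. 7.54%.

7.54%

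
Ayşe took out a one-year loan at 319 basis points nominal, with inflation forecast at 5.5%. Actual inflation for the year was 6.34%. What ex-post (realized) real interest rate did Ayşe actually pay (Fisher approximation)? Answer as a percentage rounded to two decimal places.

Ex-post: 3.19% − 6.34% = -3.150%
So the realized real rate is -3.15%.

-3.15%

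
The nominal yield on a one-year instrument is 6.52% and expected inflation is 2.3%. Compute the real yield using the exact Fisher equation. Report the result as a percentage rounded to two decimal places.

4.13%

1 + r = 1.06520 / 1.02300 = 1.041251
r = 1.041251 − 1 = 4.1251%, i.e. 4.13%.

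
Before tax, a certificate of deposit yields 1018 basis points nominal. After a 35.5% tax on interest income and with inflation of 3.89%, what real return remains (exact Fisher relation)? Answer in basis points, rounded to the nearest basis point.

After-tax nominal return = 10.18% × (1 − 0.355) = 6.5661%.
1 + r = 1.065661 / 1.03890 = 1.025759
After-tax real rate = 1.025759 − 1 → 258 basis points.

258 basis points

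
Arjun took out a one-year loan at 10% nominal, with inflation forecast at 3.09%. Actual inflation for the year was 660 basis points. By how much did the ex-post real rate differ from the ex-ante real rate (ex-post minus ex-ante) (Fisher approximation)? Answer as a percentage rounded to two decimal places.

-3.51%

Ex-ante: 10% − 3.09% = 6.910%
Ex-post: 10% − 6.6% = 3.400%
Difference (ex-post − ex-ante) = -3.5100% → -3.51%.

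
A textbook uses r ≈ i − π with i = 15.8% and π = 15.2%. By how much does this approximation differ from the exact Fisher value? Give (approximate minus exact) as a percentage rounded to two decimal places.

0.08%

Approximate: r ≈ 15.800% − 15.200% = 0.6000%
Exact: (1 + 0.1580)/(1 + 0.1520) − 1 = 0.5208%
Error = 0.6000% − 0.5208% = 0.0792% → 0.08%.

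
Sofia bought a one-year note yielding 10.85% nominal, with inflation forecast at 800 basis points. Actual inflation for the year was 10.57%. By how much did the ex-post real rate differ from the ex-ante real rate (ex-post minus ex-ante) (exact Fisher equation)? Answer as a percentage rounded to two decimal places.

Ex-ante: (1 + 0.1085)/(1 + 0.0800) − 1 = 2.6389%
Ex-post: (1 + 0.1085)/(1 + 0.1057) − 1 = 0.2532%
Difference (ex-post − ex-ante) = -2.3857% → -2.39%.

-2.39%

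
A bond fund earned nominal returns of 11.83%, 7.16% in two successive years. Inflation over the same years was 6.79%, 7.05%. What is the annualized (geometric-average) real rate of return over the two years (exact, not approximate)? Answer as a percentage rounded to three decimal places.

2.385%

Nominal growth factor = 1.1183 × 1.0716 = 1.19837028
Price-level growth factor = 1.0679 × 1.0705 = 1.14318695
Real growth factor = 1.19837028 / 1.14318695 = 1.04827148
Annualized real rate = 1.04827148^(1/2) − 1 = 2.3851% → 2.385%.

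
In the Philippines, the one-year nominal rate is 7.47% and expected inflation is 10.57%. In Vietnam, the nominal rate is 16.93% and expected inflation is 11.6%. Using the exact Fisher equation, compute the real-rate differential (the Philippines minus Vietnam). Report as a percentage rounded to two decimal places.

-7.58%

The Philippines: (1 + 0.0747)/(1 + 0.1057) − 1 = -2.8037%
Vietnam: (1 + 0.1693)/(1 + 0.1160) − 1 = 4.7760%
Differential = -2.8037% − 4.7760% = -7.5796% → -7.58%.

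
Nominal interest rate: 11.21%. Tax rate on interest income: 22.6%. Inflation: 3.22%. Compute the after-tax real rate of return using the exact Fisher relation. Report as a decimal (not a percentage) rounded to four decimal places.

0.0529

After-tax nominal return = 11.21% × (1 − 0.226) = 8.67654%.
1 + r = 1.0867654 / 1.03220 = 1.052863
After-tax real rate = 1.052863 − 1 → 0.0529.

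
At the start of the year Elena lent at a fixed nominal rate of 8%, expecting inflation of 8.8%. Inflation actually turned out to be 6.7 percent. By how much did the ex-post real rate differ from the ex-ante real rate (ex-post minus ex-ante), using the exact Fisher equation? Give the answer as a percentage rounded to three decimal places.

1.954%

Ex-ante: (1 + 0.0800)/(1 + 0.0880) − 1 = -0.7353%
Ex-post: (1 + 0.0800)/(1 + 0.0670) − 1 = 1.2184%
Difference (ex-post − ex-ante) = 1.9537% → 1.954%.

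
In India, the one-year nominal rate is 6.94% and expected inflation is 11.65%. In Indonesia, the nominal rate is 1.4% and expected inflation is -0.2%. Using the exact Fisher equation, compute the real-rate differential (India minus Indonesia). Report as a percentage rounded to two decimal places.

-5.82%

India: (1 + 0.0694)/(1 + 0.1165) − 1 = -4.2185%
Indonesia: (1 + 0.0140)/(1 − 0.0020) − 1 = 1.6032%
Differential = -4.2185% − 1.6032% = -5.8217% → -5.82%.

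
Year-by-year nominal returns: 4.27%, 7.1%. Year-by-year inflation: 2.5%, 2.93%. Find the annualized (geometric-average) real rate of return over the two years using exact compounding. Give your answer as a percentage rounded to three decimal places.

2.882%

Compound the nominal returns: 1.0427 × 1.0710 = 1.1167317000.
Compound inflation: 1.0250 × 1.0293 = 1.0550325000.
Deflate: 1.1167317000 / 1.0550325000 = 1.0584808525.
Annualized real rate = 1.0584808525^(1/2) − 1 = 2.882499% → 2.882%.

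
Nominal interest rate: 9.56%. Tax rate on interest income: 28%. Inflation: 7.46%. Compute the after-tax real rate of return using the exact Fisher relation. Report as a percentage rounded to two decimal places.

After-tax nominal return = 9.56% × (1 − 0.28) = 6.8832%.
1 + r = 1.068832 / 1.07460 = 0.994632
After-tax real rate = 0.994632 − 1 → -0.54%.

-0.54%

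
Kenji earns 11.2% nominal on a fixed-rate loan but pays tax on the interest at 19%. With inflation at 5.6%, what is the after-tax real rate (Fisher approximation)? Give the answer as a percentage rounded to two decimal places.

3.47%

After-tax nominal return = 11.2% × (1 − 0.19) = 9.0720%.
r ≈ 9.0720% − 5.6% → 3.47%.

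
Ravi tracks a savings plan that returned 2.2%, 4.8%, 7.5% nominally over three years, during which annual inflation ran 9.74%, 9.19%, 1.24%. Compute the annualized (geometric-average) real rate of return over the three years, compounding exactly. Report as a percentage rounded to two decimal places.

-1.73%

Nominal growth factor = 1.0220 × 1.0480 × 1.0750 = 1.15138520
Price-level growth factor = 1.0974 × 1.0919 × 1.0124 = 1.21310937
Real growth factor = 1.15138520 / 1.21310937 = 0.94911904
Annualized real rate = 0.94911904^(1/3) − 1 = -1.7256% → -1.73%.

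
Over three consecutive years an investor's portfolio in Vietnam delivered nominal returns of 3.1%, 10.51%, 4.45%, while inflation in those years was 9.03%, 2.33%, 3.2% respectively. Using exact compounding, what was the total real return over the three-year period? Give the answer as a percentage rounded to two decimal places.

3.36%

Nominal growth factor = 1.0310 × 1.1051 × 1.0445 = 1.190060
Price-level growth factor = 1.0903 × 1.0233 × 1.0320 = 1.151407
Real growth factor = 1.190060 / 1.151407 = 1.033570
Total real return = 1.033570 − 1 → 3.36%.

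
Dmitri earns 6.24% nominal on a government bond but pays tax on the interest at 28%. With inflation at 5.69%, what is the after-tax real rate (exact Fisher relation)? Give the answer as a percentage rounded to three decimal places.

-1.133%

After-tax nominal return = 6.24% × (1 − 0.28) = 4.4928%.
1 + r = 1.044928 / 1.05690 = 0.988673
After-tax real rate = 0.988673 − 1 → -1.133%.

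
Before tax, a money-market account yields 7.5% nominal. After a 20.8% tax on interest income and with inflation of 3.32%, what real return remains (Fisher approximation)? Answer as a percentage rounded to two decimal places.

2.62%

After-tax nominal return = 7.5% × (1 − 0.208) = 5.9400%.
r ≈ 5.9400% − 3.32% → 2.62%.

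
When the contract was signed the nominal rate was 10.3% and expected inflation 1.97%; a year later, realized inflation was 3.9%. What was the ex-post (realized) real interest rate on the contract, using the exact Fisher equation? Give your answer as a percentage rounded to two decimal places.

Ex-post: (1 + 0.1030)/(1 + 0.0390) − 1 = 6.1598%
So the realized real rate is 6.16%.

6.16%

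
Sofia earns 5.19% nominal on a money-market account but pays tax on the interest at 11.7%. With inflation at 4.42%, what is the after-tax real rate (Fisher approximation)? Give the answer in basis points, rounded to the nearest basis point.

After-tax nominal return = 5.19% × (1 − 0.117) = 4.58277%.
r ≈ 4.58277% − 4.42% → 16 basis points.

16 basis points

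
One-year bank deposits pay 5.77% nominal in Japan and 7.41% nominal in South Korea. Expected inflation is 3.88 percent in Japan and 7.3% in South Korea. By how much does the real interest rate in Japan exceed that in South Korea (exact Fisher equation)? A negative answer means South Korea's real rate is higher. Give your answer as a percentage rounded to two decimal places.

Japan: (1 + 0.0577)/(1 + 0.0388) − 1 = 1.8194%
South Korea: (1 + 0.0741)/(1 + 0.0730) − 1 = 0.1025%
Differential = 1.8194% − 0.1025% = 1.7169% → 1.72%.

1.72%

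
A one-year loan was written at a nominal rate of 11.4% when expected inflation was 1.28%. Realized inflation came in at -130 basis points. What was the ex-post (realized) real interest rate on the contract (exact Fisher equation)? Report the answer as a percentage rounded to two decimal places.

12.87%

Ex-post: (1 + 0.1140)/(1 − 0.0130) − 1 = 12.8673%
So the realized real rate is 12.87%.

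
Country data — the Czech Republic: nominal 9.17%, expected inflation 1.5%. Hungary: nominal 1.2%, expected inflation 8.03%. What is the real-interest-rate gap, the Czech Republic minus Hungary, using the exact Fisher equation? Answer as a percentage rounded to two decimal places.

The Czech Republic: (1 + 0.0917)/(1 + 0.0150) − 1 = 7.5567%
Hungary: (1 + 0.0120)/(1 + 0.0803) − 1 = -6.3223%
Differential = 7.5567% − (-6.3223%) = 13.8790% → 13.88%.

13.88%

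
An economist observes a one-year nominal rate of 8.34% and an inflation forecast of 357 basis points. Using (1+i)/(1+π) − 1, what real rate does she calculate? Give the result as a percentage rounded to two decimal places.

4.61%

By the Fisher equation, 1 + r = (1 + i)/(1 + π).
1 + r = 1.08340 / 1.03570 = 1.046056
r = 1.046056 − 1 = 4.6056%, i.e. 4.61%.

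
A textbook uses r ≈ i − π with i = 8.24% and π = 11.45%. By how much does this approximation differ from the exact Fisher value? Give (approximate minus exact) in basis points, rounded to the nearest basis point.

Approximate: r ≈ 8.240% − 11.450% = -3.2100%
Exact: (1 + 0.0824)/(1 + 0.1145) − 1 = -2.8802%
Error = -3.2100% − (-2.8802%) = -0.3298% → -33 basis points.

-33 basis points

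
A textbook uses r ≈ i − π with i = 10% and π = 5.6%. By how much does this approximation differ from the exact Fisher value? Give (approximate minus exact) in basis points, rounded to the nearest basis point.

23 basis points

Approximate: r ≈ 10.000% − 5.600% = 4.4000%
Exact: (1 + 0.1000)/(1 + 0.0560) − 1 = 4.1667%
Error = 4.4000% − 4.1667% = 0.2333% → 23 basis points.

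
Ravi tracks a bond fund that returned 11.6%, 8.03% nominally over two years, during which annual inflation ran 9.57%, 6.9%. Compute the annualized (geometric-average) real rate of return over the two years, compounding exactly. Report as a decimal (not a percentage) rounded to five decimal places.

0.01454

Nominal growth factor = 1.1160 × 1.0803 = 1.20561480
Price-level growth factor = 1.0957 × 1.0690 = 1.17130330
Real growth factor = 1.20561480 / 1.17130330 = 1.02929344
Annualized real rate = 1.02929344^(1/2) − 1 = 1.4541% → 0.01454.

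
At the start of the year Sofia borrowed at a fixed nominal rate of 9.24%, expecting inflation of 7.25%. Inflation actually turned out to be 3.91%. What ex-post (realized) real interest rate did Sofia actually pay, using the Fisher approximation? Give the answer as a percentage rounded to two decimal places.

5.33%

Ex-post: 9.24% − 3.91% = 5.330%
So the realized real rate is 5.33%.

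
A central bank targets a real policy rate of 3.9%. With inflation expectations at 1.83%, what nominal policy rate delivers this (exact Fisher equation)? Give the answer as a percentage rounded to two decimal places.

(1 + i) = (1 + r)(1 + π) = 1.03900 × 1.01830 = 1.0580137
i = 1.0580137 − 1, so the required nominal rate is 5.80%.

5.80%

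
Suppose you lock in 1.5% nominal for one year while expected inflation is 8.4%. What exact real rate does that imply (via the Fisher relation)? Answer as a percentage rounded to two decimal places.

By the Fisher relation, 1 + r = (1 + i)/(1 + π).
1 + r = 1.01500 / 1.08400 = 0.936347
r = 0.936347 − 1 = -6.3653%, i.e. -6.37%.

-6.37%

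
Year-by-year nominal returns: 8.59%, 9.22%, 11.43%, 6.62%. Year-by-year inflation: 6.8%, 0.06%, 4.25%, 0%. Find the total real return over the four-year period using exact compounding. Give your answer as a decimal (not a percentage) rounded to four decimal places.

Compound the nominal returns: 1.0859 × 1.0922 × 1.1143 × 1.0662 = 1.409071.
Compound inflation: 1.0680 × 1.0006 × 1.0425 × 1.0000 = 1.114058.
Deflate: 1.409071 / 1.114058 = 1.264809.
Total real return = 1.264809 − 1 → 0.2648.

0.2648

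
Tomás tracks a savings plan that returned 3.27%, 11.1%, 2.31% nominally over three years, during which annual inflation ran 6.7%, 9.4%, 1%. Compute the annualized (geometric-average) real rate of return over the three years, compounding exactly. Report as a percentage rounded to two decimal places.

Nominal growth factor = 1.0327 × 1.1110 × 1.0231 = 1.17383302
Price-level growth factor = 1.0670 × 1.0940 × 1.0100 = 1.17897098
Real growth factor = 1.17383302 / 1.17897098 = 0.99564199
Annualized real rate = 0.99564199^(1/3) − 1 = -0.1455% → -0.15%.

-0.15%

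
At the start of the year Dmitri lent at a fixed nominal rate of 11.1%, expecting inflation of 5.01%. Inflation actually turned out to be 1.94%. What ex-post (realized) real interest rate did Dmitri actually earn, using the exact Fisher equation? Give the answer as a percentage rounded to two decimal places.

8.99%

Ex-post: (1 + 0.1110)/(1 + 0.0194) − 1 = 8.9857%
So the realized real rate is 8.99%.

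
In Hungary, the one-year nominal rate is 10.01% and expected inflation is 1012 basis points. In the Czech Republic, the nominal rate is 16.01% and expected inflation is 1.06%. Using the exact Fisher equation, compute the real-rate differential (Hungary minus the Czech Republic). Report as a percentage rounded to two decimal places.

-14.89%

Hungary: (1 + 0.1001)/(1 + 0.1012) − 1 = -0.0999%
The Czech Republic: (1 + 0.1601)/(1 + 0.0106) − 1 = 14.7932%
Differential = -0.0999% − 14.7932% = -14.8931% → -14.89%.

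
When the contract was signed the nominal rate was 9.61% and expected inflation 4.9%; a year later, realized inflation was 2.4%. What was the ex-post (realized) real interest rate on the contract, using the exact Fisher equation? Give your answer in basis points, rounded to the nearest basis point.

Ex-post: (1 + 0.0961)/(1 + 0.0240) − 1 = 7.0410%
So the realized real rate is 704 basis points.

704 basis points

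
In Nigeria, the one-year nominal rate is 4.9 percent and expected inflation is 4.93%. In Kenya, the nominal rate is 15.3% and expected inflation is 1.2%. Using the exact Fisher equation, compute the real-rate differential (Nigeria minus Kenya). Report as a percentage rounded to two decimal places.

Nigeria: (1 + 0.0490)/(1 + 0.0493) − 1 = -0.0286%
Kenya: (1 + 0.1530)/(1 + 0.0120) − 1 = 13.9328%
Differential = -0.0286% − 13.9328% = -13.9614% → -13.96%.

-13.96%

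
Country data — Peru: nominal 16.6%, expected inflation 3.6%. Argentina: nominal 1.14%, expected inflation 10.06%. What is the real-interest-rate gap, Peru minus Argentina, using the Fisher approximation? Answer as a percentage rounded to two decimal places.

Peru: 16.6% − 3.6% = 13.000%
Argentina: 1.14% − 10.06% = -8.920%
Differential = 21.920% → 21.92%.

21.92%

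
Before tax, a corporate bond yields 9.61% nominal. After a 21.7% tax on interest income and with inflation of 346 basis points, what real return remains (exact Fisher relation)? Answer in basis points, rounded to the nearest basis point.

393 basis points

After-tax nominal return = 9.61% × (1 − 0.217) = 7.52463%.
1 + r = 1.0752463 / 1.03460 = 1.039287
After-tax real rate = 1.039287 − 1 → 393 basis points.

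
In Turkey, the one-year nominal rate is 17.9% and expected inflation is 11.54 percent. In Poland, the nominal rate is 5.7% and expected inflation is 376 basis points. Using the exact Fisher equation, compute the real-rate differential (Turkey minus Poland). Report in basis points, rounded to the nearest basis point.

Turkey: (1 + 0.1790)/(1 + 0.1154) − 1 = 5.7020%
Poland: (1 + 0.0570)/(1 + 0.0376) − 1 = 1.8697%
Differential = 5.7020% − 1.8697% = 3.8323% → 383 basis points.

383 basis points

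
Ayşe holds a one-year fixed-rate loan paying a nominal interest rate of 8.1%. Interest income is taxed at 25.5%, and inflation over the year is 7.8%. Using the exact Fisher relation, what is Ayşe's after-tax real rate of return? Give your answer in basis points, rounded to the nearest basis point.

-164 basis points

After-tax nominal return = 8.1% × (1 − 0.255) = 6.0345%.
1 + r = 1.060345 / 1.07800 = 0.983622
After-tax real rate = 0.983622 − 1 → -164 basis points.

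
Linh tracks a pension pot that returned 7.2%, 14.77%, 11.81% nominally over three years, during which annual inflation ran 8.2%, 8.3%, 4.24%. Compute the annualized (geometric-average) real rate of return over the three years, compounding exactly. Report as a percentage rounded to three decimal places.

Nominal growth factor = 1.0720 × 1.1477 × 1.1181 = 1.37563689
Price-level growth factor = 1.0820 × 1.0830 × 1.0424 = 1.22149057
Real growth factor = 1.37563689 / 1.22149057 = 1.12619526
Annualized real rate = 1.12619526^(1/3) − 1 = 4.0410% → 4.041%.

4.041%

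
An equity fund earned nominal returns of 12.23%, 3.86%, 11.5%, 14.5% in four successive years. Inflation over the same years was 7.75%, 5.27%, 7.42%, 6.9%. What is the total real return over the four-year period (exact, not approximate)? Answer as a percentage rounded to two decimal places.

Compound the nominal returns: 1.1223 × 1.0386 × 1.1150 × 1.1450 = 1.488119.
Compound inflation: 1.0775 × 1.0527 × 1.0742 × 1.0690 = 1.302521.
Deflate: 1.488119 / 1.302521 = 1.142491.
Total real return = 1.142491 − 1 → 14.25%.

14.25%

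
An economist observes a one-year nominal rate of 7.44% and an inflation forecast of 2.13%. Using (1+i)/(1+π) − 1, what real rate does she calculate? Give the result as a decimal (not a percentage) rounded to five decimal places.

0.05199

By the Fisher equation, 1 + r = (1 + i)/(1 + π).
1 + r = 1.07440 / 1.02130 = 1.051993
r = 1.051993 − 1 = 5.1993%, i.e. 0.05199.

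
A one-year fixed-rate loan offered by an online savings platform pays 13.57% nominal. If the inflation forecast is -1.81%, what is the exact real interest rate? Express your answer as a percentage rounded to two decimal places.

15.66%

1 + r = 1.13570 / 0.98190 = 1.156635
r = 1.156635 − 1 = 15.6635%, i.e. 15.66%.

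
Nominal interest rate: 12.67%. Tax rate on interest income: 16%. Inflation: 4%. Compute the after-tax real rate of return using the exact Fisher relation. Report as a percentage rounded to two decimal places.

After-tax nominal return = 12.67% × (1 − 0.16) = 10.6428%.
1 + r = 1.106428 / 1.04000 = 1.063873
After-tax real rate = 1.063873 − 1 → 6.39%.

6.39%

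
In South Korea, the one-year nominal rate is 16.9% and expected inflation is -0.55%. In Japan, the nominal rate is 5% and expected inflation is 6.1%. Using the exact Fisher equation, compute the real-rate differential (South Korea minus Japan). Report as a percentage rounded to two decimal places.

18.58%

South Korea: (1 + 0.1690)/(1 − 0.0055) − 1 = 17.5465%
Japan: (1 + 0.0500)/(1 + 0.0610) − 1 = -1.0368%
Differential = 17.5465% − (-1.0368%) = 18.5833% → 18.58%.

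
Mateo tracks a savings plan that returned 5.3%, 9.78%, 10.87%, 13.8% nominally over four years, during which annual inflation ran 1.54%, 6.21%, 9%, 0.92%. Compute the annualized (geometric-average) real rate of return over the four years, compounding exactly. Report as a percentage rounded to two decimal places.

5.30%

Nominal growth factor = 1.0530 × 1.0978 × 1.1087 × 1.1380 = 1.45850495
Price-level growth factor = 1.0154 × 1.0621 × 1.0900 × 1.0092 = 1.18633217
Real growth factor = 1.45850495 / 1.18633217 = 1.22942375
Annualized real rate = 1.22942375^(1/4) − 1 = 5.2993% → 5.30%.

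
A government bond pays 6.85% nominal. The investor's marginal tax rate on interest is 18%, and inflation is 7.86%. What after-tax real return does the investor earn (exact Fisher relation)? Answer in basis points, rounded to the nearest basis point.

-208 basis points

After-tax nominal return = 6.85% × (1 − 0.18) = 5.6170%.
1 + r = 1.05617 / 1.07860 = 0.979205
After-tax real rate = 0.979205 − 1 → -208 basis points.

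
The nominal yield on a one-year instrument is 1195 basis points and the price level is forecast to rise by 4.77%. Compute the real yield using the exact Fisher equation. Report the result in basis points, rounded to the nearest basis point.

685 basis points

1 + r = 1.11950 / 1.04770 = 1.068531
r = 1.068531 − 1 = 6.8531%, i.e. 685 basis points.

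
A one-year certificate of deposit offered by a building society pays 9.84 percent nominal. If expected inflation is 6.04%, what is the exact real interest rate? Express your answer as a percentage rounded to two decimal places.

1 + r = 1.09840 / 1.06040 = 1.035836
r = 1.035836 − 1 = 3.5836%, i.e. 3.58%.

3.58%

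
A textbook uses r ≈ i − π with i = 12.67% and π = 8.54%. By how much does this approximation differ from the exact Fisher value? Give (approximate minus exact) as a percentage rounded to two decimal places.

0.32%

Approximate: r ≈ 12.670% − 8.540% = 4.1300%
Exact: (1 + 0.1267)/(1 + 0.0854) − 1 = 3.80505%
Error = 4.1300% − 3.80505% = 0.32495% → 0.32%.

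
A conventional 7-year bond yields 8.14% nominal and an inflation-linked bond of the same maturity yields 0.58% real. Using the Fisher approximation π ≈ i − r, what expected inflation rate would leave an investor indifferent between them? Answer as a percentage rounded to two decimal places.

7.56%

π ≈ i − r = 8.14% − 0.58% → 7.56%.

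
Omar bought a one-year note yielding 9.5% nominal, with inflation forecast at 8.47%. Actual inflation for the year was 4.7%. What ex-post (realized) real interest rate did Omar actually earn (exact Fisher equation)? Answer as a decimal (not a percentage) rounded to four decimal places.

0.0458

Ex-post: (1 + 0.0950)/(1 + 0.0470) − 1 = 4.5845%
So the realized real rate is 0.0458.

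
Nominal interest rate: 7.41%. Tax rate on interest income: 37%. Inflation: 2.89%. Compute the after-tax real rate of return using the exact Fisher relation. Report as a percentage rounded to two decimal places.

After-tax nominal return = 7.41% × (1 − 0.37) = 4.6683%.
1 + r = 1.046683 / 1.02890 = 1.017284
After-tax real rate = 1.017284 − 1 → 1.73%.

1.73%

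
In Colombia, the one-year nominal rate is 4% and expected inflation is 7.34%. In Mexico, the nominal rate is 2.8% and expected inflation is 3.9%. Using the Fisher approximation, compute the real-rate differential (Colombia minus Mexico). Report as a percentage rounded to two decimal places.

Colombia: 4% − 7.34% = -3.340%
Mexico: 2.8% − 3.9% = -1.100%
Differential = -2.240% → -2.24%.

-2.24%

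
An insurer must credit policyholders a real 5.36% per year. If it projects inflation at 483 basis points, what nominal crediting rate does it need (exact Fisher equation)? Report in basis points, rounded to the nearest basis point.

1045 basis points

(1 + i) = (1 + r)(1 + π) = 1.05360 × 1.04830 = 1.10448888
i = 1.10448888 − 1, so the required nominal rate is 1045 basis points.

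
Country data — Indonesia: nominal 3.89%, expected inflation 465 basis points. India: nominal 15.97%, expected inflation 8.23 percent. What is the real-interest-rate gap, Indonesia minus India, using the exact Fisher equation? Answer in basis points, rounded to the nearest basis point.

Indonesia: (1 + 0.0389)/(1 + 0.0465) − 1 = -0.7262%
India: (1 + 0.1597)/(1 + 0.0823) − 1 = 7.1514%
Differential = -0.7262% − 7.1514% = -7.8777% → -788 basis points.

-788 basis points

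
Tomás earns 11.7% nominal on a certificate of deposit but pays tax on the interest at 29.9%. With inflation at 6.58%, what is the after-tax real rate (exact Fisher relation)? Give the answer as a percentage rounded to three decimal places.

1.522%

After-tax nominal return = 11.7% × (1 − 0.299) = 8.2017%.
1 + r = 1.082017 / 1.06580 = 1.015216
After-tax real rate = 1.015216 − 1 → 1.522%.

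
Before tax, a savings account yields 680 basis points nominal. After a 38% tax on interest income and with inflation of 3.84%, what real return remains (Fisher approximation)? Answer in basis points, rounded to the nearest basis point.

38 basis points

After-tax nominal return = 6.8% × (1 − 0.38) = 4.2160%.
r ≈ 4.2160% − 3.84% → 38 basis points.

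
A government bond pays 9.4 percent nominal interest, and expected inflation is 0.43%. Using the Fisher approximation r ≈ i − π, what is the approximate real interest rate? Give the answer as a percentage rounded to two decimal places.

r ≈ i − π = 9.4% − 0.43% = 8.97%.

8.97%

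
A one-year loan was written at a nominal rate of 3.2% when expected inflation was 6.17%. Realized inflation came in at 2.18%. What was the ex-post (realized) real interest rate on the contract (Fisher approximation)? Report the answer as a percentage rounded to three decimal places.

1.020%

Ex-post: 3.2% − 2.18% = 1.020%
So the realized real rate is 1.020%.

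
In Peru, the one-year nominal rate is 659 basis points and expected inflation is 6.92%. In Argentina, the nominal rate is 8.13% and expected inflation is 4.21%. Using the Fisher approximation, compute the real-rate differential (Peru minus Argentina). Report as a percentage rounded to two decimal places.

-4.25%

Peru: 6.59% − 6.92% = -0.330%
Argentina: 8.13% − 4.21% = 3.920%
Differential = -4.250% → -4.25%.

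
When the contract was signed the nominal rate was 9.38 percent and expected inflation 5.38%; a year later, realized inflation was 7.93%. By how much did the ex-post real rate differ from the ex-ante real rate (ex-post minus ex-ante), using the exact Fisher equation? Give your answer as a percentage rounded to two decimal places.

Ex-ante: (1 + 0.0938)/(1 + 0.0538) − 1 = 3.7958%
Ex-post: (1 + 0.0938)/(1 + 0.0793) − 1 = 1.3435%
Difference (ex-post − ex-ante) = -2.4523% → -2.45%.

-2.45%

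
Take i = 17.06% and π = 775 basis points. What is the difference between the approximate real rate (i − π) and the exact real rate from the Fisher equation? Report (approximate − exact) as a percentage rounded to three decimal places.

Approximate: r ≈ 17.060% − 7.750% = 9.3100%
Exact: (1 + 0.1706)/(1 + 0.0775) − 1 = 8.6404%
Error = 9.3100% − 8.6404% = 0.6696% → 0.670%.

0.670%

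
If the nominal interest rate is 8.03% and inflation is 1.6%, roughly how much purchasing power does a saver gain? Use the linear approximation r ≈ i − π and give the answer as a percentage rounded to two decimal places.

r ≈ i − π = 8.03% − 1.6% = 6.43%.

6.43%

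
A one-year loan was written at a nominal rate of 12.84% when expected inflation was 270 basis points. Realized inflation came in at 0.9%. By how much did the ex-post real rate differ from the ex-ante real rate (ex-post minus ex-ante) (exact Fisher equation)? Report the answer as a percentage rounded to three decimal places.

1.960%

Ex-ante: (1 + 0.1284)/(1 + 0.0270) − 1 = 9.8734%
Ex-post: (1 + 0.1284)/(1 + 0.0090) − 1 = 11.8335%
Difference (ex-post − ex-ante) = 1.9601% → 1.960%.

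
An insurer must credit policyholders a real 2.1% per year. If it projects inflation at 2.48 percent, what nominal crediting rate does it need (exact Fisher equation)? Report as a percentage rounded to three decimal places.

4.632%

(1 + i) = (1 + r)(1 + π) = 1.02100 × 1.02480 = 1.0463208
i = 1.0463208 − 1, so the required nominal rate is 4.632%.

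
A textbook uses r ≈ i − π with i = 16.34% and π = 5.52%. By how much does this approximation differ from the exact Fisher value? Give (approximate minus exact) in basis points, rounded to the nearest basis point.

57 basis points

Approximate: r ≈ 16.340% − 5.520% = 10.8200%
Exact: (1 + 0.1634)/(1 + 0.0552) − 1 = 10.2540%
Error = 10.8200% − 10.2540% = 0.5660% → 57 basis points.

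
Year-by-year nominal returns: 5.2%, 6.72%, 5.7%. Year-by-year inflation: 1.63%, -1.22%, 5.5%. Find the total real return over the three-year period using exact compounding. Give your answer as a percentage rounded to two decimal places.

Compound the nominal returns: 1.0520 × 1.0672 × 1.0570 = 1.186688.
Compound inflation: 1.0163 × 0.9878 × 1.0550 = 1.059116.
Deflate: 1.186688 / 1.059116 = 1.120452.
Total real return = 1.120452 − 1 → 12.05%.

12.05%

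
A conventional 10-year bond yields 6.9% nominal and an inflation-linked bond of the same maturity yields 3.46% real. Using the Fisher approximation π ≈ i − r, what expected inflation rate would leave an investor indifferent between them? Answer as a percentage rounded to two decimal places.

π ≈ i − r = 6.9% − 3.46% → 3.44%.

3.44%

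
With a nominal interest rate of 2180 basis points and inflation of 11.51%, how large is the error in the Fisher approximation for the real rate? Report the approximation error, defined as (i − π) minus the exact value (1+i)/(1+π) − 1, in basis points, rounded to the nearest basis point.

106 basis points

Approximate: r ≈ 21.800% − 11.510% = 10.2900%
Exact: (1 + 0.2180)/(1 + 0.1151) − 1 = 9.2279%
Error = 10.2900% − 9.2279% = 1.0621% → 106 basis points.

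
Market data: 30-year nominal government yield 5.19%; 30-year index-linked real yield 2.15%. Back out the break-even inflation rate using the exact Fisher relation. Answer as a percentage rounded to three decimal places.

2.976%

(1 + π) = (1 + i)/(1 + r) = 1.05190 / 1.02150 = 1.029760
Break-even inflation = 1.029760 − 1 → 2.976%.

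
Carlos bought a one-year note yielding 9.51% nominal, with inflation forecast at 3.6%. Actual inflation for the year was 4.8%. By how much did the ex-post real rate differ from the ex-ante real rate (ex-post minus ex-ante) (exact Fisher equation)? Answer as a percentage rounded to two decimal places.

Ex-ante: (1 + 0.0951)/(1 + 0.0360) − 1 = 5.7046%
Ex-post: (1 + 0.0951)/(1 + 0.0480) − 1 = 4.4943%
Difference (ex-post − ex-ante) = -1.2104% → -1.21%.

-1.21%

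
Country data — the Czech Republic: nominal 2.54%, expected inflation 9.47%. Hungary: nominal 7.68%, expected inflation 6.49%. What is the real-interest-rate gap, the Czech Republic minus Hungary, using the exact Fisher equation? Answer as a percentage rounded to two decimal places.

-7.45%

The Czech Republic: (1 + 0.0254)/(1 + 0.0947) − 1 = -6.3305%
Hungary: (1 + 0.0768)/(1 + 0.0649) − 1 = 1.1175%
Differential = -6.3305% − 1.1175% = -7.4480% → -7.45%.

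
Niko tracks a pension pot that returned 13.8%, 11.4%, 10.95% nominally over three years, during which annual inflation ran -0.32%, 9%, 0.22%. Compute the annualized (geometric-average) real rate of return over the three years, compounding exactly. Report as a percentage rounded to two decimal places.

Nominal growth factor = 1.1380 × 1.1140 × 1.1095 = 1.40654865
Price-level growth factor = 0.9968 × 1.0900 × 1.0022 = 1.08890233
Real growth factor = 1.40654865 / 1.08890233 = 1.29171242
Annualized real rate = 1.29171242^(1/3) − 1 = 8.9069% → 8.91%.

8.91%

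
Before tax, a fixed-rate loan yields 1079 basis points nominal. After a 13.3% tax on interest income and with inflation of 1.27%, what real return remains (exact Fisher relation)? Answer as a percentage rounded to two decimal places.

7.98%

After-tax nominal return = 10.79% × (1 − 0.133) = 9.35493%.
1 + r = 1.0935493 / 1.01270 = 1.079835
After-tax real rate = 1.079835 − 1 → 7.98%.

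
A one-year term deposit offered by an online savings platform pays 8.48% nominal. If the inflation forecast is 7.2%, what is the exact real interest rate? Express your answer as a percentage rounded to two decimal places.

By the Fisher relation, 1 + r = (1 + i)/(1 + π).
1 + r = 1.08480 / 1.07200 = 1.011940
r = 1.011940 − 1 = 1.1940%, i.e. 1.19%.

1.19%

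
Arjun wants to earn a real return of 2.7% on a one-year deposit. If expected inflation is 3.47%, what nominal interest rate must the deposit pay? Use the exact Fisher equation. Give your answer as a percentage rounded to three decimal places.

(1 + i) = (1 + r)(1 + π) = 1.02700 × 1.03470 = 1.0626369
i = 1.0626369 − 1, so the required nominal rate is 6.264%.

6.264%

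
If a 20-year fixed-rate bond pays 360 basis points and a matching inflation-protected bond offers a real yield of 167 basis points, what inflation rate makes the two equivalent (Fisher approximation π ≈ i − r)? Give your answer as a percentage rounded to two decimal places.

1.93%

π ≈ i − r = 3.6% − 1.67% → 1.93%.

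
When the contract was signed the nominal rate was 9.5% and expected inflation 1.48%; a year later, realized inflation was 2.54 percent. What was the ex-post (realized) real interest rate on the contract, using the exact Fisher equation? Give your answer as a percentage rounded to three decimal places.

6.788%

Ex-post: (1 + 0.0950)/(1 + 0.0254) − 1 = 6.7876%
So the realized real rate is 6.788%.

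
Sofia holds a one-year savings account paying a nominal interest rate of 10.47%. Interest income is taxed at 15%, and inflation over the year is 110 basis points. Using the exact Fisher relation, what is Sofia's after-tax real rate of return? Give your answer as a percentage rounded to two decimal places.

7.71%

After-tax nominal return = 10.47% × (1 − 0.15) = 8.8995%.
1 + r = 1.088995 / 1.01100 = 1.077146
After-tax real rate = 1.077146 − 1 → 7.71%.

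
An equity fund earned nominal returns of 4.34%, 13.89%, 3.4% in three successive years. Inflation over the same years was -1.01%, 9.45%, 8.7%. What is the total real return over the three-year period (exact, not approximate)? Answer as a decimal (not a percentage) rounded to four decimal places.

Compound the nominal returns: 1.0434 × 1.1389 × 1.0340 = 1.228731.
Compound inflation: 0.9899 × 1.0945 × 1.0870 = 1.177705.
Deflate: 1.228731 / 1.177705 = 1.043327.
Total real return = 1.043327 − 1 → 0.0433.

0.0433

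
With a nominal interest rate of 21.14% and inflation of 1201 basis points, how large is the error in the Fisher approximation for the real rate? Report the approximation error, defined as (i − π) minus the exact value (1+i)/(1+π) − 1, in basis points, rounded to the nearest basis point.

Approximate: r ≈ 21.140% − 12.010% = 9.1300%
Exact: (1 + 0.2114)/(1 + 0.1201) − 1 = 8.1511%
Error = 9.1300% − 8.1511% = 0.9789% → 98 basis points.

98 basis points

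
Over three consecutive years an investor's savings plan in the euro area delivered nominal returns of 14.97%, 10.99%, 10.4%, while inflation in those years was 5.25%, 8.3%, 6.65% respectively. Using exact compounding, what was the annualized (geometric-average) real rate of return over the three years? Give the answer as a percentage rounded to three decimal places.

5.037%

Compound the nominal returns: 1.1497 × 1.1099 × 1.1040 = 1.40876144.
Compound inflation: 1.0525 × 1.0830 × 1.0665 = 1.21565802.
Deflate: 1.40876144 / 1.21565802 = 1.15884683.
Annualized real rate = 1.15884683^(1/3) − 1 = 5.0369% → 5.037%.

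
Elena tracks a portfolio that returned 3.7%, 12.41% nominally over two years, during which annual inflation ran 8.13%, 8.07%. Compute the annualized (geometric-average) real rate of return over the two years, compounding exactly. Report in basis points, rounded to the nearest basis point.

Compound the nominal returns: 1.0370 × 1.1241 = 1.16569170.
Compound inflation: 1.0813 × 1.0807 = 1.16856091.
Deflate: 1.16569170 / 1.16856091 = 0.99754466.
Annualized real rate = 0.99754466^(1/2) − 1 = -0.1228% → -12 basis points.

-12 basis points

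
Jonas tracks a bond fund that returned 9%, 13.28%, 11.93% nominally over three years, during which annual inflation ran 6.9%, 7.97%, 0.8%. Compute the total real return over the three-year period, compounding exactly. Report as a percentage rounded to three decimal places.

18.791%

Nominal growth factor = 1.0900 × 1.1328 × 1.1193 = 1.382058
Price-level growth factor = 1.0690 × 1.0797 × 1.0080 = 1.163433
Real growth factor = 1.382058 / 1.163433 = 1.187914
Total real return = 1.187914 − 1 → 18.791%.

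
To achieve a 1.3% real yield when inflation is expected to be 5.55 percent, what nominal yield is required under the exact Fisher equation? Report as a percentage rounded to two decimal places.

(1 + i) = (1 + r)(1 + π) = 1.01300 × 1.05550 = 1.0692215
i = 1.0692215 − 1, so the required nominal rate is 6.92%.

6.92%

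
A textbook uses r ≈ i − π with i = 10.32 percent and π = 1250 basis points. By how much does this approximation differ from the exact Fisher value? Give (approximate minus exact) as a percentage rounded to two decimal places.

-0.24%

Approximate: r ≈ 10.320% − 12.500% = -2.1800%
Exact: (1 + 0.1032)/(1 + 0.1250) − 1 = -1.9378%
Error = -2.1800% − (-1.9378%) = -0.2422% → -0.24%.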